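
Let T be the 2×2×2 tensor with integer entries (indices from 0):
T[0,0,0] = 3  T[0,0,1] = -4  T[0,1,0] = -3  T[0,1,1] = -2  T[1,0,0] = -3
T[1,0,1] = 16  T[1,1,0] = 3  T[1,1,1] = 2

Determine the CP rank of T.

Lower bound: the mode-3 unfolding of T (rows indexed by k, columns by (i,j) = (0,0), (0,1), (1,0), (1,1)) is [[3, -3, -3, 3], [-4, -2, 16, 2]].
There the 2×2 minor on rows k ∈ {0, 1}, columns (i,j) ∈ {(0,0), (0,1)} is det [[3, -3], [-4, -2]] = -18 ≠ 0, so this unfolding has rank ≥ 2; CP rank is at least every unfolding rank, so rank(T) ≥ 2. (Flattening ranks never certify an upper bound on CP rank; for that we must actually write T with 2 rank-1 terms.)
Upper bound — finding two terms. Write S_k = T[:,:,k] for the frontal slices: S₀ = [[3, -3], [-3, 3]], S₁ = [[-4, -2], [16, 2]].
If T = a₁ ⊗ b₁ ⊗ c₁ + a₂ ⊗ b₂ ⊗ c₂ then each S_k = c₁[k]·a₁b₁ᵀ + c₂[k]·a₂b₂ᵀ. S₀ and S₁ are linearly independent, so a₁b₁ᵀ and a₂b₂ᵀ must span the same plane of matrices: they are the rank-1 matrices of the form x·S₀ + y·S₁.
det(x·S₀ + y·S₁) is 36·xy + 24·y² = 12·(3·x + 2·y)(y), vanishing at (x:y) = (2:-3) and (1:0).
M₁ = 2·S₀ − 3·S₁ = [[18, 0], [-54, 0]] = 18·(1, -3)(1, 0)ᵀ and M₂ = S₀ = [[3, -3], [-3, 3]] = 3·(1, -1)(1, -1)ᵀ, so take a₁ = (1, -3), b₁ = (1, 0), a₂ = (1, -1), b₂ = (1, -1).
Each slice is an integer combination of E₁ = a₁b₁ᵀ and E₂ = a₂b₂ᵀ: S₀ = 3·E₂, S₁ = −6·E₁ + 2·E₂; reading off coefficients, c₁ = (0, -6) and c₂ = (3, 2).
Hence T = (1, -3) ⊗ (1, 0) ⊗ (0, -6) + (1, -1) ⊗ (1, -1) ⊗ (3, 2), so rank(T) ≤ 2.
These bounds meet, so rank(T) = 2.

2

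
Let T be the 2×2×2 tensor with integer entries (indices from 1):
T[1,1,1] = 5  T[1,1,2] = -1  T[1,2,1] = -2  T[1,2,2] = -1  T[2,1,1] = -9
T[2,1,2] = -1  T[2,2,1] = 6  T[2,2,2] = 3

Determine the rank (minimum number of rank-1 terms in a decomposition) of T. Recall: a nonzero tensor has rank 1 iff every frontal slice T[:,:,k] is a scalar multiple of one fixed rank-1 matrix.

Lower bound: in the mode-2 unfolding of T (rows indexed by j, columns by (i,k)) the 2×2 minor on rows j ∈ {1, 2}, columns (i,k) ∈ {(1,1), (1,2)} is det [[5, -1], [-2, -1]] = -7 ≠ 0, so that unfolding has rank ≥ 2 and hence rank(T) ≥ 2 (CP rank is at least every unfolding rank, though it can be larger).
Upper bound: with S_k = T[:,:,k], the two rank-1 terms a₁b₁ᵀ, a₂b₂ᵀ are the rank-1 members of the pencil x·S₁ + y·S₂.
det(x·S₁ + y·S₂) is 12·x² − 2·xy − 4·y² = 2·(3·x − 2·y)(2·x + y), vanishing at (x:y) = (2:3) and (1:-2).
M₁ = 2·S₁ + 3·S₂ = [[7, -7], [-21, 21]] = 7·[1, -3][1, -1]ᵀ and M₂ = S₁ − 2·S₂ = [[7, 0], [-7, 0]] = 7·[1, -1][1, 0]ᵀ, so take a₁ = [1, -3], b₁ = [1, -1], a₂ = [1, -1], b₂ = [1, 0].
Each slice is an integer combination of E₁ = a₁b₁ᵀ and E₂ = a₂b₂ᵀ: S₁ = 2·E₁ + 3·E₂, S₂ = E₁ − 2·E₂; reading off coefficients, c₁ = [2, 1] and c₂ = [3, -2].
Hence T = [1, -3] ⊗ [1, -1] ⊗ [2, 1] + [1, -1] ⊗ [1, 0] ⊗ [3, -2], so rank(T) ≤ 2.
These bounds meet, so rank(T) = 2.

2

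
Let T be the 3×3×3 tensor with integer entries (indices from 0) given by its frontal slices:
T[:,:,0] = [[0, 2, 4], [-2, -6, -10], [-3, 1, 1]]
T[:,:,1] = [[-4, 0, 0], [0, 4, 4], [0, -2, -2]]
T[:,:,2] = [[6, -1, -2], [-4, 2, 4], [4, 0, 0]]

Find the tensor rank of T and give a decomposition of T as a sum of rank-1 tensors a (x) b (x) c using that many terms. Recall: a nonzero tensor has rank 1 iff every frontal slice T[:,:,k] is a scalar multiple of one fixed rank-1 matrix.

Lower bound: in the mode-1 unfolding of T (rows indexed by i, columns by (j,k)) the 3×3 minor on rows i ∈ {0, 1, 2}, columns (j,k) ∈ {(0,0), (0,1), (0,2)} is det [[0, -4, 6], [-2, 0, -4], [-3, 0, 4]] = -80 ≠ 0, so that unfolding has rank ≥ 3 and hence rank(T) ≥ 3 (CP rank is at least every unfolding rank, though it can be larger).
Upper bound: T is a sum of 3 rank-1 terms, T = [0, 2, -1] (x) [1, -1, -1] (x) [1, -2, 0] + [1, -2, 0] (x) [2, 1, 2] (x) [2, 0, -1] + [2, -2, 1] (x) [1, 0, 0] (x) [-2, -2, 4] (written with every a and b primitive with positive leading entry and the scale carried by c; CP decompositions are not unique, and this one is verified by expanding entrywise), so rank(T) ≤ 3.
These bounds meet, so rank(T) = 3.

rank(T) = 3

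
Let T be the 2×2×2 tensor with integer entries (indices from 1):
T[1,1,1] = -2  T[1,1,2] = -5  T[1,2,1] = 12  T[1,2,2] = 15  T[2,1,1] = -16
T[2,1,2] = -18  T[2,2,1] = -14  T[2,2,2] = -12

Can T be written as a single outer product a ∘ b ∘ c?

No

The mode-1 unfolding of T (rows indexed by i, columns by (j,k) = (1,1), (1,2), (2,1), (2,2)) is [[-2, -5, 12, 15], [-16, -18, -14, -12]].
There the 2×2 minor on rows i ∈ {1, 2}, columns (j,k) ∈ {(1,1), (1,2)} is det [[-2, -5], [-16, -18]] = -44 ≠ 0, so this unfolding has rank ≥ 2; CP rank is at least every unfolding rank, so rank(T) ≥ 2.
In particular rank(T) ≥ 2 > 1, so T is not rank-1.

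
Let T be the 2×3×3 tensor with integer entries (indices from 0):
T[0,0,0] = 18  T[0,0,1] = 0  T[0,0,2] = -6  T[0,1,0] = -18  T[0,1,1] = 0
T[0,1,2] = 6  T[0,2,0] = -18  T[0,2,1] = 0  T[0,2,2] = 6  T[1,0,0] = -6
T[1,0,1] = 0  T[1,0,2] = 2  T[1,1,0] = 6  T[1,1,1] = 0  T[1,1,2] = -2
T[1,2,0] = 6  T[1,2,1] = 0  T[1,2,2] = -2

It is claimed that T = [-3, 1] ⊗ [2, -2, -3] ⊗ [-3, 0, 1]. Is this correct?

Reconstruct entry (0,2,0) from the claimed factors: Σₗ aₗ[0]bₗ[2]cₗ[0] = (-3)·(-3)·(-3) = -27, but T[0,2,0] = -18. The claim is false.

No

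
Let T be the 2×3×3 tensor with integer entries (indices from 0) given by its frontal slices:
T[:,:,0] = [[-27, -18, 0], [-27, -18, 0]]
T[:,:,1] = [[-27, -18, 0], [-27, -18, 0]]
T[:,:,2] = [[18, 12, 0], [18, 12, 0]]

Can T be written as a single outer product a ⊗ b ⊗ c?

Yes

The mode-1 fibre T[:,0,0] = [-27, -27] gives a = (1, 1) (primitive direction); the mode-2 fibre T[0,:,0] = [-27, -18, 0] gives b = (3, 2, 0); then c[k] = T[0,0,k] / (a[0]·b[0]) = [-27, -27, 18] / 3 = (-9, -9, 6).
Expanding (1, 1) ⊗ (3, 2, 0) ⊗ (-9, -9, 6) reproduces all 18 entries of T, so T = (1, 1) ⊗ (3, 2, 0) ⊗ (-9, -9, 6) and rank(T) ≤ 1.
Equivalently every frontal slice T[:,:,k] is c[k] times the rank-1 matrix (1, 1) ⊗ (3, 2, 0). So T has rank 1 (it is nonzero).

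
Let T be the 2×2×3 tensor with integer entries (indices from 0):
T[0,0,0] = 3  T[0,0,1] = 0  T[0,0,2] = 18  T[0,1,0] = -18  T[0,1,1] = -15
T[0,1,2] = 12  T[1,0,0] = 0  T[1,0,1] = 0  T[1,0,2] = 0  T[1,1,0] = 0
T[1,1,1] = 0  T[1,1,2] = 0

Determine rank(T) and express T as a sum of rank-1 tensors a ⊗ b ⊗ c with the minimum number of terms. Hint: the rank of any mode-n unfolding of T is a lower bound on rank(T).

rank(T) = 2

Lower bound: the mode-3 unfolding of T (rows indexed by k, columns by (i,j) = (0,0), (0,1), (1,0), (1,1)) is [[3, -18, 0, 0], [0, -15, 0, 0], [18, 12, 0, 0]].
There the 2×2 minor on rows k ∈ {0, 1}, columns (i,j) ∈ {(0,0), (0,1)} is det [[3, -18], [0, -15]] = -45 ≠ 0, so this unfolding has rank ≥ 2; CP rank is at least every unfolding rank, so rank(T) ≥ 2. (Flattening ranks never certify an upper bound on CP rank; for that we must actually write T with 2 rank-1 terms.)
Upper bound — finding two terms. Every mode-1 slice of T is a multiple of one matrix: T[i,:,:] = a[i]·M with a = [1, 0] and M = [[3, 0, 18], [-18, -15, 12]] (rows indexed by j, columns by k). So it suffices to write M as a sum of two rank-1 matrices.
Splitting M by its rows (j = 0, 1), M = [1, 0][3, 0, 18]ᵀ + [0, 1][-18, -15, 12]ᵀ.
Hence T = [1, 0] ⊗ [1, 0] ⊗ [3, 0, 18] + [1, 0] ⊗ [0, 1] ⊗ [-18, -15, 12], so rank(T) ≤ 2.
These bounds meet, so rank(T) = 2.
Check entry T[1,1,0] = 0: (0)·(0)·(3) + (0)·(1)·(-18) = 0.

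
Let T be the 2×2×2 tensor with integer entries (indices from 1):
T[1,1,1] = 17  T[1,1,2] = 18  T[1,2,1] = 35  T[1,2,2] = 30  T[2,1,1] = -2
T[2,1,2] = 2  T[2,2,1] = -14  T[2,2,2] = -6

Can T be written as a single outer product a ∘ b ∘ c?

No

The mode-1 unfolding of T (rows indexed by i, columns by (j,k) = (1,1), (1,2), (2,1), (2,2)) is [[17, 18, 35, 30], [-2, 2, -14, -6]].
There the 2×2 minor on rows i ∈ {1, 2}, columns (j,k) ∈ {(1,1), (1,2)} is det [[17, 18], [-2, 2]] = 70 ≠ 0, so this unfolding has rank ≥ 2; CP rank is at least every unfolding rank, so rank(T) ≥ 2.
In particular rank(T) ≥ 2 > 1, so T is not rank-1.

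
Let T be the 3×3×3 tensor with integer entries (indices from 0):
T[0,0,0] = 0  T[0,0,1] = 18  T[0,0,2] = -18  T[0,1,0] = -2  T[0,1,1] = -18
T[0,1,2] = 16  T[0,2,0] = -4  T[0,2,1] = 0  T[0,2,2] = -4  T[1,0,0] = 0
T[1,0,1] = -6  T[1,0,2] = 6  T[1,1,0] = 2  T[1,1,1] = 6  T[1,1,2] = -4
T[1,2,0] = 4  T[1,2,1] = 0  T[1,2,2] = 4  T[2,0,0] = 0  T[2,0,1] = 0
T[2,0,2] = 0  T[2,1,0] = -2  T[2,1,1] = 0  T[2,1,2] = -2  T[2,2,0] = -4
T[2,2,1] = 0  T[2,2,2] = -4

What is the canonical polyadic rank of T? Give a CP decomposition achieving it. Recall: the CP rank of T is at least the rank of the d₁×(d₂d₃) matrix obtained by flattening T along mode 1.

Lower bound: in the mode-2 unfolding of T (rows indexed by j, columns by (i,k)) the 2×2 minor on rows j ∈ {0, 1}, columns (i,k) ∈ {(0,0), (0,1)} is det [[0, 18], [-2, -18]] = 36 ≠ 0, so that unfolding has rank ≥ 2 and hence rank(T) ≥ 2 (CP rank is at least every unfolding rank, though it can be larger).
Upper bound: with S_k = T[:,:,k], the two rank-1 terms a₁b₁ᵀ, a₂b₂ᵀ are the rank-1 members of the pencil x·S₀ + y·S₁.
The 2×2 minor of x·S₀ + y·S₁ on rows {0,1}, columns {0,1} is 24·xy = 24·(y)(x), vanishing at (x:y) = (1:0) and (0:1).
M₁ = S₀ = [[0, -2, -4], [0, 2, 4], [0, -2, -4]] = (-2)·(1, -1, 1)(0, 1, 2)ᵀ and M₂ = S₁ = [[18, -18, 0], [-6, 6, 0], [0, 0, 0]] = 6·(3, -1, 0)(1, -1, 0)ᵀ, so take a₁ = (1, -1, 1), b₁ = (0, 1, 2), a₂ = (3, -1, 0), b₂ = (1, -1, 0).
Each slice is an integer combination of E₁ = a₁b₁ᵀ and E₂ = a₂b₂ᵀ: S₀ = −2·E₁, S₁ = 6·E₂, S₂ = −2·E₁ − 6·E₂; reading off coefficients, c₁ = (-2, 0, -2) and c₂ = (0, 6, -6).
Hence T = (1, -1, 1) ⊗ (0, 1, 2) ⊗ (-2, 0, -2) + (3, -1, 0) ⊗ (1, -1, 0) ⊗ (0, 6, -6), so rank(T) ≤ 2.
These bounds meet, so rank(T) = 2.

rank(T) = 2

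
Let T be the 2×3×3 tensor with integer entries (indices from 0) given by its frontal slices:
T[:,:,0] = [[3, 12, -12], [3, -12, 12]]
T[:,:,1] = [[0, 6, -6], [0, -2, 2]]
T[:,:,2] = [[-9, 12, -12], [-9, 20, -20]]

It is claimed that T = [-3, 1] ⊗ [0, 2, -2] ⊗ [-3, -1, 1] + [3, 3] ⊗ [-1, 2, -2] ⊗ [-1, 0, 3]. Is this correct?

Yes

Reconstruct entrywise from the claimed factors. For example, T[1,2,1] = 2 and Σₗ aₗ[1]bₗ[2]cₗ[1] = (1)·(-2)·(-1) + (3)·(-2)·(0) = 2; checking all 18 entries, every one matches. The claim holds.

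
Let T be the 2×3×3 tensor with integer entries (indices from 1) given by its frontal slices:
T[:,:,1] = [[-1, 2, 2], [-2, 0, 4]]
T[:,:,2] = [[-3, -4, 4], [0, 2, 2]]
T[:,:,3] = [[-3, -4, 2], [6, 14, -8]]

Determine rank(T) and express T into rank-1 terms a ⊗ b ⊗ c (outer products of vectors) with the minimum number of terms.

rank(T) = 3

Lower bound: the mode-3 unfolding of T (rows indexed by k, columns by (i,j) = (1,1), (1,2), (1,3), (2,1), (2,2), (2,3)) is [[-1, 2, 2, -2, 0, 4], [-3, -4, 4, 0, 2, 2], [-3, -4, 2, 6, 14, -8]].
There the 3×3 minor on rows k ∈ {1, 2, 3}, columns (i,j) ∈ {(1,1), (1,2), (1,3)} is det [[-1, 2, 2], [-3, -4, 4], [-3, -4, 2]] = -20 ≠ 0, so this unfolding has rank ≥ 3; CP rank is at least every unfolding rank, so rank(T) ≥ 3. (Unfolding ranks only ever bound the CP rank from below — rank(T) can be strictly larger than all of them — so the matching upper bound has to come from an explicit 3-term decomposition.)
Upper bound: T is a sum of 3 rank-1 terms, T = (1, -1) ⊗ (1, 2, -1) ⊗ (0, -2, -4) + (1, 1) ⊗ (0, 1, 0) ⊗ (4, 2, 2) + (1, 2) ⊗ (1, 2, -2) ⊗ (-1, -1, 1) (one valid choice — decompositions are not unique — normalised so each a, b is primitive with positive first nonzero entry; check it by expanding all entries), so rank(T) ≤ 3.
These bounds meet, so rank(T) = 3.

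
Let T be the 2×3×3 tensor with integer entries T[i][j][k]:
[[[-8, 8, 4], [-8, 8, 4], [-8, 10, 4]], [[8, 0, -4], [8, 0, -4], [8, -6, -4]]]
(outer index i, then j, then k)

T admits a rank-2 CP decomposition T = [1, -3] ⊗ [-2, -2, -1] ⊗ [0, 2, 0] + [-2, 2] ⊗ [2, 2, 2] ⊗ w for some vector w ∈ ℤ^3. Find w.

Subtract the known terms from T to get the rank-1 residual R = [-2, 2] ⊗ [2, 2, 2] ⊗ w, so R[i,j,k] = a[i]·b[j]·w[k]. Pick indices with nonzero a[0]·b[0] = (-2)·(2) = -4. Only the fibre through (0,0,·) is needed: R[0,0,:] = T[0,0,:] − Σₗ aₗ[0]bₗ[0]cₗ = [-8, 8, 4] − (1)·(-2)·[0, 2, 0] = [-8, 12, 4]. Then w[k] = R[0,0,k] / -4 for each k, giving w = [-8, 12, 4] / -4 = [2, -3, -1].

w = [2, -3, -1]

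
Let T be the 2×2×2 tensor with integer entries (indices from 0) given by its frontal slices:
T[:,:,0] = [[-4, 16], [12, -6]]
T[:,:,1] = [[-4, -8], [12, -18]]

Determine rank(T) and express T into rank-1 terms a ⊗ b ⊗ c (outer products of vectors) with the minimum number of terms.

Lower bound: the mode-2 unfolding of T (rows indexed by j, columns by (i,k) = (0,0), (0,1), (1,0), (1,1)) is [[-4, -4, 12, 12], [16, -8, -6, -18]].
There the 2×2 minor on rows j ∈ {0, 1}, columns (i,k) ∈ {(0,0), (0,1)} is det [[-4, -4], [16, -8]] = 96 ≠ 0, so this unfolding has rank ≥ 2; CP rank is at least every unfolding rank, so rank(T) ≥ 2. (This is only a lower bound: in general the CP rank may exceed every unfolding rank, so we still need to exhibit 2 rank-1 terms summing to T.)
Upper bound — finding two terms. Write S_k = T[:,:,k] for the frontal slices: S₀ = [[-4, 16], [12, -6]], S₁ = [[-4, -8], [12, -18]].
If T = a₁ ⊗ b₁ ⊗ c₁ + a₂ ⊗ b₂ ⊗ c₂ then each S_k = c₁[k]·a₁b₁ᵀ + c₂[k]·a₂b₂ᵀ. S₀ and S₁ are linearly independent, so a₁b₁ᵀ and a₂b₂ᵀ must span the same plane of matrices: they are the rank-1 matrices of the form x·S₀ + y·S₁.
det(x·S₀ + y·S₁) is −168·x² + 168·y² = (-168)·(x − y)(x + y), vanishing at (x:y) = (1:1) and (1:-1).
M₁ = S₀ + S₁ = [[-8, 8], [24, -24]] = (-8)·(1, -3)(1, -1)ᵀ and M₂ = S₀ − S₁ = [[0, 24], [0, 12]] = 12·(2, 1)(0, 1)ᵀ, so take a₁ = (1, -3), b₁ = (1, -1), a₂ = (2, 1), b₂ = (0, 1).
Each slice is an integer combination of E₁ = a₁b₁ᵀ and E₂ = a₂b₂ᵀ: S₀ = −4·E₁ + 6·E₂, S₁ = −4·E₁ − 6·E₂; reading off coefficients, c₁ = (-4, -4) and c₂ = (6, -6).
Hence T = (1, -3) ⊗ (1, -1) ⊗ (-4, -4) + (2, 1) ⊗ (0, 1) ⊗ (6, -6), so rank(T) ≤ 2.
These bounds meet, so rank(T) = 2.

rank(T) = 2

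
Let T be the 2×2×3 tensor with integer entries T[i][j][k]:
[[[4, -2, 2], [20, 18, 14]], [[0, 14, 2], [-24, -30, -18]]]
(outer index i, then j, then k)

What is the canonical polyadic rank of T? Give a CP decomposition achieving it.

rank(T) = 2

Lower bound: the mode-3 unfolding of T (rows indexed by k, columns by (i,j) = (0,0), (0,1), (1,0), (1,1)) is [[4, 20, 0, -24], [-2, 18, 14, -30], [2, 14, 2, -18]].
There the 2×2 minor on rows k ∈ {0, 1}, columns (i,j) ∈ {(0,0), (0,1)} is det [[4, 20], [-2, 18]] = 112 ≠ 0, so this unfolding has rank ≥ 2; CP rank is at least every unfolding rank, so rank(T) ≥ 2. (Flattening ranks never certify an upper bound on CP rank; for that we must actually write T with 2 rank-1 terms.)
Upper bound — finding two terms. Write S_k = T[:,:,k] for the frontal slices: S₀ = [[4, 20], [0, -24]], S₁ = [[-2, 18], [14, -30]], S₂ = [[2, 14], [2, -18]].
If T = a₁ (x) b₁ (x) c₁ + a₂ (x) b₂ (x) c₂ then each S_k = c₁[k]·a₁b₁ᵀ + c₂[k]·a₂b₂ᵀ. S₀ and S₁ are linearly independent, so a₁b₁ᵀ and a₂b₂ᵀ must span the same plane of matrices: they are the rank-1 matrices of the form x·S₀ + y·S₁.
det(x·S₀ + y·S₁) is −96·x² − 352·xy − 192·y² = (-32)·(x + 3·y)(3·x + 2·y), vanishing at (x:y) = (3:-1) and (2:-3).
M₁ = 3·S₀ − S₁ = [[14, 42], [-14, -42]] = 14·[1, -1][1, 3]ᵀ and M₂ = 2·S₀ − 3·S₁ = [[14, -14], [-42, 42]] = 14·[1, -3][1, -1]ᵀ, so take a₁ = [1, -1], b₁ = [1, 3], a₂ = [1, -3], b₂ = [1, -1].
Each slice is an integer combination of E₁ = a₁b₁ᵀ and E₂ = a₂b₂ᵀ: S₀ = 6·E₁ − 2·E₂, S₁ = 4·E₁ − 6·E₂, S₂ = 4·E₁ − 2·E₂; reading off coefficients, c₁ = [6, 4, 4] and c₂ = [-2, -6, -2].
Hence T = [1, -1] (x) [1, 3] (x) [6, 4, 4] + [1, -3] (x) [1, -1] (x) [-2, -6, -2], so rank(T) ≤ 2.
These bounds meet, so rank(T) = 2.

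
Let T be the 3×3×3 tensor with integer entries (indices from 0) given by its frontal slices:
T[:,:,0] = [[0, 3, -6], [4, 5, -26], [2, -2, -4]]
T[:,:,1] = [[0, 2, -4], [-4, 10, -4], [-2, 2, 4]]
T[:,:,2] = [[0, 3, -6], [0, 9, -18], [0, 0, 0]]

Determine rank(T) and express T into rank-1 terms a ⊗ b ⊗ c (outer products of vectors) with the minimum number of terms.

rank(T) = 2

Lower bound: the mode-1 unfolding of T (rows indexed by i, columns by (j,k) = (0,0), (0,1), (0,2), (1,0), (1,1), (1,2), (2,0), (2,1), (2,2)) is [[0, 0, 0, 3, 2, 3, -6, -4, -6], [4, -4, 0, 5, 10, 9, -26, -4, -18], [2, -2, 0, -2, 2, 0, -4, 4, 0]].
There the 2×2 minor on rows i ∈ {0, 1}, columns (j,k) ∈ {(0,0), (1,0)} is det [[0, 3], [4, 5]] = -12 ≠ 0, so this unfolding has rank ≥ 2; CP rank is at least every unfolding rank, so rank(T) ≥ 2. (Unfolding ranks only ever bound the CP rank from below — rank(T) can be strictly larger than all of them — so the matching upper bound has to come from an explicit 2-term decomposition.)
Upper bound — finding two terms. Write S_k = T[:,:,k] for the frontal slices: S₀ = [[0, 3, -6], [4, 5, -26], [2, -2, -4]], S₁ = [[0, 2, -4], [-4, 10, -4], [-2, 2, 4]], S₂ = [[0, 3, -6], [0, 9, -18], [0, 0, 0]].
If T = a₁ ⊗ b₁ ⊗ c₁ + a₂ ⊗ b₂ ⊗ c₂ then each S_k = c₁[k]·a₁b₁ᵀ + c₂[k]·a₂b₂ᵀ. S₀ and S₁ are linearly independent, so a₁b₁ᵀ and a₂b₂ᵀ must span the same plane of matrices: they are the rank-1 matrices of the form x·S₀ + y·S₁.
The 2×2 minor of x·S₀ + y·S₁ on rows {0,1}, columns {0,1} is −12·x² + 4·xy + 8·y² = (-4)·(3·x + 2·y)(x − y), vanishing at (x:y) = (2:-3) and (1:1).
M₁ = 2·S₀ − 3·S₁ = [[0, 0, 0], [20, -20, -40], [10, -10, -20]] = 10·[0, 2, 1][1, -1, -2]ᵀ and M₂ = S₀ + S₁ = [[0, 5, -10], [0, 15, -30], [0, 0, 0]] = 5·[1, 3, 0][0, 1, -2]ᵀ, so take a₁ = [0, 2, 1], b₁ = [1, -1, -2], a₂ = [1, 3, 0], b₂ = [0, 1, -2].
Each slice is an integer combination of E₁ = a₁b₁ᵀ and E₂ = a₂b₂ᵀ: S₀ = 2·E₁ + 3·E₂, S₁ = −2·E₁ + 2·E₂, S₂ = 3·E₂; reading off coefficients, c₁ = [2, -2, 0] and c₂ = [3, 2, 3].
Hence T = [0, 2, 1] ⊗ [1, -1, -2] ⊗ [2, -2, 0] + [1, 3, 0] ⊗ [0, 1, -2] ⊗ [3, 2, 3], so rank(T) ≤ 2.
These bounds meet, so rank(T) = 2.
Check entry T[2,1,1] = 2: (1)·(-1)·(-2) + (0)·(1)·(2) = 2.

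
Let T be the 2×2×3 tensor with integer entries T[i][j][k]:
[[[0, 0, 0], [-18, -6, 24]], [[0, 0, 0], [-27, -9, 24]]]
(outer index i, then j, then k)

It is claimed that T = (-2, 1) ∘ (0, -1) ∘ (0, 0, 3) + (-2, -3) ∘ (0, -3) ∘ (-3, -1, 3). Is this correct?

Reconstruct entrywise from the claimed factors. For example, T[1,1,0] = -27 and Σₗ aₗ[1]bₗ[1]cₗ[0] = (1)·(-1)·(0) + (-3)·(-3)·(-3) = -27; checking all 12 entries, every one matches. The claim holds.

Yes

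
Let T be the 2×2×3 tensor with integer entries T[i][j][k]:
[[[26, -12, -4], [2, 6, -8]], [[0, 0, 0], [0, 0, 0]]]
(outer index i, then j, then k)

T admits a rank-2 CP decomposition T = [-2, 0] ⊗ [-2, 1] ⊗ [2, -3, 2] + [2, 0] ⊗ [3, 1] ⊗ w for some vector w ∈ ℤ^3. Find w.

w = [3, 0, -2]

Subtract the known terms from T to get the rank-1 residual R = [2, 0] ⊗ [3, 1] ⊗ w, so R[i,j,k] = a[i]·b[j]·w[k]. Pick indices with nonzero a[0]·b[0] = (2)·(3) = 6. Only the fibre through (0,0,·) is needed: R[0,0,:] = T[0,0,:] − Σₗ aₗ[0]bₗ[0]cₗ = [26, -12, -4] − (-2)·(-2)·[2, -3, 2] = [18, 0, -12]. Then w[k] = R[0,0,k] / 6 for each k, giving w = [18, 0, -12] / 6 = [3, 0, -2].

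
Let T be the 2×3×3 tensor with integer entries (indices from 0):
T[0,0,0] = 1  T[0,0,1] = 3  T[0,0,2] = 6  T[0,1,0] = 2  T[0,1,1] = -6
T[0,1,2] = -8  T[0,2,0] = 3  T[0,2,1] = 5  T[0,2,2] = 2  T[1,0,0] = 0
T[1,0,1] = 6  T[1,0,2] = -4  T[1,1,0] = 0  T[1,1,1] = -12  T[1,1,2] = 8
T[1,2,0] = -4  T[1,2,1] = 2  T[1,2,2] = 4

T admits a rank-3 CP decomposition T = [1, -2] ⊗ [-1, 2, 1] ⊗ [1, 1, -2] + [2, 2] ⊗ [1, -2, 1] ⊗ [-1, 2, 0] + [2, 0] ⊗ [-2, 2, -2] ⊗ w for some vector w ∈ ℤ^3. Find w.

Subtract the known terms from T to get the rank-1 residual R = [2, 0] ⊗ [-2, 2, -2] ⊗ w, so R[i,j,k] = a[i]·b[j]·w[k]. Pick indices with nonzero a[0]·b[0] = (2)·(-2) = -4. Only the fibre through (0,0,·) is needed: R[0,0,:] = T[0,0,:] − Σₗ aₗ[0]bₗ[0]cₗ = [1, 3, 6] − (1)·(-1)·[1, 1, -2] − (2)·(1)·[-1, 2, 0] = [4, 0, 4]. Then w[k] = R[0,0,k] / -4 for each k, giving w = [4, 0, 4] / -4 = [-1, 0, -1].

w = [-1, 0, -1]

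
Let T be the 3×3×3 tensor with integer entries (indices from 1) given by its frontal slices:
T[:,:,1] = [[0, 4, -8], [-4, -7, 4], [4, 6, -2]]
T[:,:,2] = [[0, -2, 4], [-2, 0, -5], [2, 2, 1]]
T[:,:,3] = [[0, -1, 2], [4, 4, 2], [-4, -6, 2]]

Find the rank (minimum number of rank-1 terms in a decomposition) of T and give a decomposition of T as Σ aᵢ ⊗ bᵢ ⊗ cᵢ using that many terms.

Lower bound: the mode-1 unfolding of T (rows indexed by i, columns by (j,k) = (1,1), (1,2), (1,3), (2,1), (2,2), (2,3), (3,1), (3,2), (3,3)) is [[0, 0, 0, 4, -2, -1, -8, 4, 2], [-4, -2, 4, -7, 0, 4, 4, -5, 2], [4, 2, -4, 6, 2, -6, -2, 1, 2]].
There the 3×3 minor on rows i ∈ {1, 2, 3}, columns (j,k) ∈ {(1,1), (2,1), (2,2)} is det [[0, 4, -2], [-4, -7, 0], [4, 6, 2]] = 24 ≠ 0, so this unfolding has rank ≥ 3; CP rank is at least every unfolding rank, so rank(T) ≥ 3. (Unfolding ranks only ever bound the CP rank from below — rank(T) can be strictly larger than all of them — so the matching upper bound has to come from an explicit 3-term decomposition.)
Upper bound: T is a sum of 3 rank-1 terms, T = [0, 1, -1] ⊗ [2, 2, 1] ⊗ [-2, -1, 2] + [1, -1, 0] ⊗ [0, 1, -2] ⊗ [2, -2, 1] + [2, -1, 2] ⊗ [0, 1, -2] ⊗ [1, 0, -1] (written with every a and b primitive with positive leading entry and the scale carried by c; CP decompositions are not unique, and this one is verified by expanding entrywise), so rank(T) ≤ 3.
These bounds meet, so rank(T) = 3.

rank(T) = 3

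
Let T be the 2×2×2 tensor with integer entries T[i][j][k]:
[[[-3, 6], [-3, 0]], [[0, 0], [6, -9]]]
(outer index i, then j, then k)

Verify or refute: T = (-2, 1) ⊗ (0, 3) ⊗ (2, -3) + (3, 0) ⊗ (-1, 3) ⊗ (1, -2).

Yes

Reconstruct entrywise from the claimed factors. For example, T[1,1,1] = -9 and Σₗ aₗ[1]bₗ[1]cₗ[1] = (1)·(3)·(-3) + (0)·(3)·(-2) = -9; checking all 8 entries, every one matches. The claim holds.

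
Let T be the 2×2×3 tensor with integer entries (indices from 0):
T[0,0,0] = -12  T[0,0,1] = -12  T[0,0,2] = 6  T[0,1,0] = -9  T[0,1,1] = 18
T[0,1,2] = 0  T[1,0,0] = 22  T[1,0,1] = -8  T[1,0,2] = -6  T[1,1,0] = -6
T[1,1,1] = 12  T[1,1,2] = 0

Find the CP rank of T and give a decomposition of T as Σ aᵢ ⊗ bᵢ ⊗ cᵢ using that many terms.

Lower bound: the mode-2 unfolding of T (rows indexed by j, columns by (i,k) = (0,0), (0,1), (0,2), (1,0), (1,1), (1,2)) is [[-12, -12, 6, 22, -8, -6], [-9, 18, 0, -6, 12, 0]].
There the 2×2 minor on rows j ∈ {0, 1}, columns (i,k) ∈ {(0,0), (0,1)} is det [[-12, -12], [-9, 18]] = -324 ≠ 0, so this unfolding has rank ≥ 2; CP rank is at least every unfolding rank, so rank(T) ≥ 2. (Flattening ranks never certify an upper bound on CP rank; for that we must actually write T with 2 rank-1 terms.)
Upper bound — finding two terms. Write S_k = T[:,:,k] for the frontal slices: S₀ = [[-12, -9], [22, -6]], S₁ = [[-12, 18], [-8, 12]], S₂ = [[6, 0], [-6, 0]].
If T = a₁ ⊗ b₁ ⊗ c₁ + a₂ ⊗ b₂ ⊗ c₂ then each S_k = c₁[k]·a₁b₁ᵀ + c₂[k]·a₂b₂ᵀ. S₀ and S₁ are linearly independent, so a₁b₁ᵀ and a₂b₂ᵀ must span the same plane of matrices: they are the rank-1 matrices of the form x·S₀ + y·S₁.
det(x·S₀ + y·S₁) is 270·x² − 540·xy = 270·(x − 2·y)(x), vanishing at (x:y) = (2:1) and (0:1).
M₁ = 2·S₀ + S₁ = [[-36, 0], [36, 0]] = (-36)·[1, -1][1, 0]ᵀ and M₂ = S₁ = [[-12, 18], [-8, 12]] = (-2)·[3, 2][2, -3]ᵀ, so take a₁ = [1, -1], b₁ = [1, 0], a₂ = [3, 2], b₂ = [2, -3].
Each slice is an integer combination of E₁ = a₁b₁ᵀ and E₂ = a₂b₂ᵀ: S₀ = −18·E₁ + E₂, S₁ = −2·E₂, S₂ = 6·E₁; reading off coefficients, c₁ = [-18, 0, 6] and c₂ = [1, -2, 0].
Hence T = [1, -1] ⊗ [1, 0] ⊗ [-18, 0, 6] + [3, 2] ⊗ [2, -3] ⊗ [1, -2, 0], so rank(T) ≤ 2.
These bounds meet, so rank(T) = 2.

rank(T) = 2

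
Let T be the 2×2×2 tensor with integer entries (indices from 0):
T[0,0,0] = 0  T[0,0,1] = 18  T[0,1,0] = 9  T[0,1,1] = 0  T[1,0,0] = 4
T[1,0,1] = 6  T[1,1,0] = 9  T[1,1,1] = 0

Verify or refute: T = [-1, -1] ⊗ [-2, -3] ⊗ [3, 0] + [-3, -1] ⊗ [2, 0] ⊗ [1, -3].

Yes

Reconstruct entrywise from the claimed factors. For example, T[1,0,0] = 4 and Σₗ aₗ[1]bₗ[0]cₗ[0] = (-1)·(-2)·(3) + (-1)·(2)·(1) = 4; checking all 8 entries, every one matches. The claim holds.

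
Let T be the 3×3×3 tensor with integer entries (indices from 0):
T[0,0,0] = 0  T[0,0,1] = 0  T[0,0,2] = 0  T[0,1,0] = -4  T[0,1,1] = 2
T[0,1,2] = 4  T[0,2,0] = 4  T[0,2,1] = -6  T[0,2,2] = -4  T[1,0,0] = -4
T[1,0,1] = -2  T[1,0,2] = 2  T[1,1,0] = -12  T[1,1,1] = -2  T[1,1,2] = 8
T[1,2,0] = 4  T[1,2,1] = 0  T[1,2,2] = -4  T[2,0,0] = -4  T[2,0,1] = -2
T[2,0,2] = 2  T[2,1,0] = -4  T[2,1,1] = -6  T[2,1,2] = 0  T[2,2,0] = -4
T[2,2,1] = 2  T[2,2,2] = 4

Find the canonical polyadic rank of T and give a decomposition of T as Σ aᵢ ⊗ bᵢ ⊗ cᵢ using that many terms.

rank(T) = 3

Lower bound: the mode-1 unfolding of T (rows indexed by i, columns by (j,k) = (0,0), (0,1), (0,2), (1,0), (1,1), (1,2), (2,0), (2,1), (2,2)) is [[0, 0, 0, -4, 2, 4, 4, -6, -4], [-4, -2, 2, -12, -2, 8, 4, 0, -4], [-4, -2, 2, -4, -6, 0, -4, 2, 4]].
There the 3×3 minor on rows i ∈ {0, 1, 2}, columns (j,k) ∈ {(0,0), (1,0), (2,1)} is det [[0, -4, -6], [-4, -12, 0], [-4, -4, 2]] = 160 ≠ 0, so this unfolding has rank ≥ 3; CP rank is at least every unfolding rank, so rank(T) ≥ 3. (Flattening ranks never certify an upper bound on CP rank; for that we must actually write T with 3 rank-1 terms.)
Upper bound: T is a sum of 3 rank-1 terms, T = (0, 1, 1) ⊗ (1, 2, 0) ⊗ (-4, -2, 2) + (1, 1, -1) ⊗ (0, 1, -1) ⊗ (-4, 2, 4) + (2, -1, 0) ⊗ (0, 0, 1) ⊗ (0, -2, 0) (written with every a and b primitive with positive leading entry and the scale carried by c; CP decompositions are not unique, and this one is verified by expanding entrywise), so rank(T) ≤ 3.
These bounds meet, so rank(T) = 3.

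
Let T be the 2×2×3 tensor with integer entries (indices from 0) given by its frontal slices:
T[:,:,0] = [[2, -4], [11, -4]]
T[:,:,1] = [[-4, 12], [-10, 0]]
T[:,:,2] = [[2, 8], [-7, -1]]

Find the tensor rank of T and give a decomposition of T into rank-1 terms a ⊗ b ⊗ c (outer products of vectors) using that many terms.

rank(T) = 3

Lower bound: the mode-3 unfolding of T (rows indexed by k, columns by (i,j) = (0,0), (0,1), (1,0), (1,1)) is [[2, -4, 11, -4], [-4, 12, -10, 0], [2, 8, -7, -1]].
There the 3×3 minor on rows k ∈ {0, 1, 2}, columns (i,j) ∈ {(0,0), (0,1), (1,0)} is det [[2, -4, 11], [-4, 12, -10], [2, 8, -7]] = -432 ≠ 0, so this unfolding has rank ≥ 3; CP rank is at least every unfolding rank, so rank(T) ≥ 3. (Unfolding ranks only ever bound the CP rank from below — rank(T) can be strictly larger than all of them — so the matching upper bound has to come from an explicit 3-term decomposition.)
Upper bound: T is a sum of 3 rank-1 terms, T = [1, 1] ⊗ [2, -1] ⊗ [4, -4, -2] + [2, -1] ⊗ [1, -1] ⊗ [-1, -2, -1] + [2, -1] ⊗ [2, 1] ⊗ [-1, 2, 2] (written with every a and b primitive with positive leading entry and the scale carried by c; CP decompositions are not unique, and this one is verified by expanding entrywise), so rank(T) ≤ 3.
These bounds meet, so rank(T) = 3.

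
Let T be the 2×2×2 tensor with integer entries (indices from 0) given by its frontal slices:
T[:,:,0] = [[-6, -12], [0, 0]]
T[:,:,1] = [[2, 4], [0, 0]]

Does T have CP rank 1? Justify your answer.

If T = a ⊗ b ⊗ c then every fibre of T is a multiple of the corresponding factor, so read the factors off the fibres through the nonzero entry T[0,0,0] = -6.
The mode-1 fibre T[:,0,0] = [-6, 0] gives a = [1, 0] (primitive direction); the mode-2 fibre T[0,:,0] = [-6, -12] gives b = [1, 2]; then c[k] = T[0,0,k] / (a[0]·b[0]) = [-6, 2] / 1 = [-6, 2].
Expanding [1, 0] ⊗ [1, 2] ⊗ [-6, 2] reproduces all 8 entries of T, so T = [1, 0] ⊗ [1, 2] ⊗ [-6, 2] and rank(T) ≤ 1.
Equivalently every frontal slice T[:,:,k] is c[k] times the rank-1 matrix [1, 0] ⊗ [1, 2]. So T has rank 1 (it is nonzero).

Yes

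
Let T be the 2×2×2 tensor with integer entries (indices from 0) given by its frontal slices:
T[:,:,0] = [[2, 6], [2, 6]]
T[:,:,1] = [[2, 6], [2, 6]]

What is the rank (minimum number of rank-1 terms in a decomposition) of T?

1

Lower bound: T ≠ 0 (e.g. T[0,0,0] = 2), so rank(T) ≥ 1.
Upper bound: if T = a ⊗ b ⊗ c then every fibre of T is a multiple of the corresponding factor, so read the factors off the fibres through the nonzero entry T[0,0,0] = 2.
The mode-1 fibre T[:,0,0] = [2, 2] gives a = [1, 1] (primitive direction); the mode-2 fibre T[0,:,0] = [2, 6] gives b = [1, 3]; then c[k] = T[0,0,k] / (a[0]·b[0]) = [2, 2] / 1 = [2, 2].
Expanding [1, 1] ⊗ [1, 3] ⊗ [2, 2] reproduces all 8 entries of T, so T = [1, 1] ⊗ [1, 3] ⊗ [2, 2] and rank(T) ≤ 1.
These bounds meet, so rank(T) = 1.
Check entry T[1,1,1] = 6: (1)·(3)·(2) = 6.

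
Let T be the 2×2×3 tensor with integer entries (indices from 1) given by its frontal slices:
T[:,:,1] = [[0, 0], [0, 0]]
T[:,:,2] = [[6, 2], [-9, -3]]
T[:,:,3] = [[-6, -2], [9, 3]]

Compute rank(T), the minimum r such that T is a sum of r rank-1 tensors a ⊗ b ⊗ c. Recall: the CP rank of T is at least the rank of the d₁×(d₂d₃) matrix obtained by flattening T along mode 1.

1

Lower bound: T ≠ 0 (e.g. T[1,1,2] = 6), so rank(T) ≥ 1.
Upper bound: if T = a ⊗ b ⊗ c then every fibre of T is a multiple of the corresponding factor, so read the factors off the fibres through the nonzero entry T[1,1,2] = 6.
The mode-1 fibre T[:,1,2] = [6, -9] gives a = [2, -3] (primitive direction); the mode-2 fibre T[1,:,2] = [6, 2] gives b = [3, 1]; then c[k] = T[1,1,k] / (a[1]·b[1]) = [0, 6, -6] / 6 = [0, 1, -1].
Expanding [2, -3] ⊗ [3, 1] ⊗ [0, 1, -1] reproduces all 12 entries of T, so T = [2, -3] ⊗ [3, 1] ⊗ [0, 1, -1] and rank(T) ≤ 1.
These bounds meet, so rank(T) = 1.
Check entry T[2,1,1] = 0: (-3)·(3)·(0) = 0.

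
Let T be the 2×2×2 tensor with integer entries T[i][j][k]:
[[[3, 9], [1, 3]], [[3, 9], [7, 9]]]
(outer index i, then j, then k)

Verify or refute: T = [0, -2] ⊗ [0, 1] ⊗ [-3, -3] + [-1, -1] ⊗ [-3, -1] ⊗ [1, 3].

Reconstruct entrywise from the claimed factors. For example, T[0,0,1] = 9 and Σₗ aₗ[0]bₗ[0]cₗ[1] = (0)·(0)·(-3) + (-1)·(-3)·(3) = 9; checking all 8 entries, every one matches. The claim holds.

Yes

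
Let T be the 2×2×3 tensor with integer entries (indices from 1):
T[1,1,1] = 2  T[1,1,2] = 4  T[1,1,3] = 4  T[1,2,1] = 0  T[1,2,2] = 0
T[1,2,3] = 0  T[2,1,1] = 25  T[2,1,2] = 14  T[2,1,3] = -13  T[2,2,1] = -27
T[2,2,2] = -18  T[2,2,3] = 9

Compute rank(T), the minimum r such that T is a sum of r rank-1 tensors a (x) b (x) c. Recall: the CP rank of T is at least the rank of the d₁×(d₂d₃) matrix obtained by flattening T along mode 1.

2

Lower bound: in the mode-1 unfolding of T (rows indexed by i, columns by (j,k)) the 2×2 minor on rows i ∈ {1, 2}, columns (j,k) ∈ {(1,1), (1,2)} is det [[2, 4], [25, 14]] = -72 ≠ 0, so that unfolding has rank ≥ 2 and hence rank(T) ≥ 2 (CP rank is at least every unfolding rank, though it can be larger).
Upper bound: with S_k = T[:,:,k], the two rank-1 terms a₁b₁ᵀ, a₂b₂ᵀ are the rank-1 members of the pencil x·S₁ + y·S₂.
det(x·S₁ + y·S₂) is −54·x² − 144·xy − 72·y² = (-18)·(x + 2·y)(3·x + 2·y), vanishing at (x:y) = (2:-1) and (2:-3).
M₁ = 2·S₁ − S₂ = [[0, 0], [36, -36]] = 36·[0, 1][1, -1]ᵀ and M₂ = 2·S₁ − 3·S₂ = [[-8, 0], [8, 0]] = (-8)·[1, -1][1, 0]ᵀ, so take a₁ = [0, 1], b₁ = [1, -1], a₂ = [1, -1], b₂ = [1, 0].
Each slice is an integer combination of E₁ = a₁b₁ᵀ and E₂ = a₂b₂ᵀ: S₁ = 27·E₁ + 2·E₂, S₂ = 18·E₁ + 4·E₂, S₃ = −9·E₁ + 4·E₂; reading off coefficients, c₁ = [27, 18, -9] and c₂ = [2, 4, 4].
Hence T = [0, 1] (x) [1, -1] (x) [27, 18, -9] + [1, -1] (x) [1, 0] (x) [2, 4, 4], so rank(T) ≤ 2.
These bounds meet, so rank(T) = 2.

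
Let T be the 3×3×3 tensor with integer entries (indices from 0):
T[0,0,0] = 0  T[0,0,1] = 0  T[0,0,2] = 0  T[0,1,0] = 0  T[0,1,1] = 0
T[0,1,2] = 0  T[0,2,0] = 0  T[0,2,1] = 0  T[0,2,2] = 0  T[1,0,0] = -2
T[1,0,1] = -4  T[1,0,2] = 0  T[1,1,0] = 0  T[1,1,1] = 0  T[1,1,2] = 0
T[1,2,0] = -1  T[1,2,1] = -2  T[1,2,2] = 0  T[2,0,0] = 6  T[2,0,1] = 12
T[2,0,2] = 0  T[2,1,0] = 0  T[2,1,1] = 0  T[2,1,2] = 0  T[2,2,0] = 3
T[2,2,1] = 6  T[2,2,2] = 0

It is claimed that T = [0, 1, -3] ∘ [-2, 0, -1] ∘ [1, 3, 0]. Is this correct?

Reconstruct entry (1,0,1) from the claimed factors: Σₗ aₗ[1]bₗ[0]cₗ[1] = (1)·(-2)·(3) = -6, but T[1,0,1] = -4. The claim is false.

No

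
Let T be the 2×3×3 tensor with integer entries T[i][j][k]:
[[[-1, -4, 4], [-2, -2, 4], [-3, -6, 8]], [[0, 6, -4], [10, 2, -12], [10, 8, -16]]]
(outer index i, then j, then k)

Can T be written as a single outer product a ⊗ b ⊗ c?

No

The mode-3 unfolding of T (rows indexed by k, columns by (i,j) = (0,0), (0,1), (0,2), (1,0), (1,1), (1,2)) is [[-1, -2, -3, 0, 10, 10], [-4, -2, -6, 6, 2, 8], [4, 4, 8, -4, -12, -16]].
There the 3×3 minor on rows k ∈ {0, 1, 2}, columns (i,j) ∈ {(0,0), (0,1), (1,1)} is det [[-1, -2, 10], [-4, -2, 2], [4, 4, -12]] = -16 ≠ 0, so this unfolding has rank ≥ 3; CP rank is at least every unfolding rank, so rank(T) ≥ 3.
In particular rank(T) ≥ 3 > 1, so T is not rank-1.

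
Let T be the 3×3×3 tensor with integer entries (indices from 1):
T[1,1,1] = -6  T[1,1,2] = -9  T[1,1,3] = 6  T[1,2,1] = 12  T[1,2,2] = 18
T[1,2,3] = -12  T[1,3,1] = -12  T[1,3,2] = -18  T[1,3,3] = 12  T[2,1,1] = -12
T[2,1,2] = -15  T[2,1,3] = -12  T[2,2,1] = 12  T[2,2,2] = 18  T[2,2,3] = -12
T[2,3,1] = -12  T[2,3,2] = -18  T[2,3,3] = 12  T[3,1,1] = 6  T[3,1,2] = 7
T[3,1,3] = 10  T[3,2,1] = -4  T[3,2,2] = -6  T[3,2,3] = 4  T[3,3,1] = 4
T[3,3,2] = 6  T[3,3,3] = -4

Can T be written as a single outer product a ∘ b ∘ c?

No

The mode-2 unfolding of T (rows indexed by j, columns by (i,k) = (1,1), (1,2), (1,3), (2,1), (2,2), (2,3), (3,1), (3,2), (3,3)) is [[-6, -9, 6, -12, -15, -12, 6, 7, 10], [12, 18, -12, 12, 18, -12, -4, -6, 4], [-12, -18, 12, -12, -18, 12, 4, 6, -4]].
There the 2×2 minor on rows j ∈ {1, 2}, columns (i,k) ∈ {(1,1), (2,1)} is det [[-6, -12], [12, 12]] = 72 ≠ 0, so this unfolding has rank ≥ 2; CP rank is at least every unfolding rank, so rank(T) ≥ 2.
In particular rank(T) ≥ 2 > 1, so T is not rank-1.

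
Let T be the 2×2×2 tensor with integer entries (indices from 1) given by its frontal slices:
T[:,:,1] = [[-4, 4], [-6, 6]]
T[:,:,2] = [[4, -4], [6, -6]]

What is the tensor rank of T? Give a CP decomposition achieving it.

rank(T) = 1

Lower bound: T ≠ 0 (e.g. T[1,1,1] = -4), so rank(T) ≥ 1.
Upper bound: if T = a ∘ b ∘ c then every fibre of T is a multiple of the corresponding factor, so read the factors off the fibres through the nonzero entry T[1,1,1] = -4.
The mode-1 fibre T[:,1,1] = [-4, -6] gives a = (2, 3) (primitive direction); the mode-2 fibre T[1,:,1] = [-4, 4] gives b = (1, -1); then c[k] = T[1,1,k] / (a[1]·b[1]) = [-4, 4] / 2 = (-2, 2).
Expanding (2, 3) ∘ (1, -1) ∘ (-2, 2) reproduces all 8 entries of T, so T = (2, 3) ∘ (1, -1) ∘ (-2, 2) and rank(T) ≤ 1.
These bounds meet, so rank(T) = 1.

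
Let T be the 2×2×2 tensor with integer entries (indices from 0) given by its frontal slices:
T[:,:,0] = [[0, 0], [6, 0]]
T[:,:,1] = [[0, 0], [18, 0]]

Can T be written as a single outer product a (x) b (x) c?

Yes

If T = a (x) b (x) c then every fibre of T is a multiple of the corresponding factor, so read the factors off the fibres through the nonzero entry T[1,0,0] = 6.
The mode-1 fibre T[:,0,0] = [0, 6] gives a = [0, 1] (primitive direction); the mode-2 fibre T[1,:,0] = [6, 0] gives b = [1, 0]; then c[k] = T[1,0,k] / (a[1]·b[0]) = [6, 18] / 1 = [6, 18].
Expanding [0, 1] (x) [1, 0] (x) [6, 18] reproduces all 8 entries of T, so T = [0, 1] (x) [1, 0] (x) [6, 18] and rank(T) ≤ 1.
Equivalently every frontal slice T[:,:,k] is c[k] times the rank-1 matrix [0, 1] (x) [1, 0]. So T has rank 1 (it is nonzero).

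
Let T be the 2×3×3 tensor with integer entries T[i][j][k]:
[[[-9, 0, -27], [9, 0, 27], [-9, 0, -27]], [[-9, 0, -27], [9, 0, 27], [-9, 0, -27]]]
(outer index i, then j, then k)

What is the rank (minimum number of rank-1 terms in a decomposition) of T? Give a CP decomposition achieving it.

Lower bound: T ≠ 0 (e.g. T[0,0,0] = -9), so rank(T) ≥ 1.
Upper bound: if T = a ⊗ b ⊗ c then every fibre of T is a multiple of the corresponding factor, so read the factors off the fibres through the nonzero entry T[0,0,0] = -9.
The mode-1 fibre T[:,0,0] = [-9, -9] gives a = [1, 1] (primitive direction); the mode-2 fibre T[0,:,0] = [-9, 9, -9] gives b = [1, -1, 1]; then c[k] = T[0,0,k] / (a[0]·b[0]) = [-9, 0, -27] / 1 = [-9, 0, -27].
Expanding [1, 1] ⊗ [1, -1, 1] ⊗ [-9, 0, -27] reproduces all 18 entries of T, so T = [1, 1] ⊗ [1, -1, 1] ⊗ [-9, 0, -27] and rank(T) ≤ 1.
These bounds meet, so rank(T) = 1.

rank(T) = 1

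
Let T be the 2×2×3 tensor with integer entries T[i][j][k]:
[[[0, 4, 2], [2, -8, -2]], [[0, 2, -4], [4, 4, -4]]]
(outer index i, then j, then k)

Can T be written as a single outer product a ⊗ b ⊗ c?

The mode-3 unfolding of T (rows indexed by k, columns by (i,j) = (0,0), (0,1), (1,0), (1,1)) is [[0, 2, 0, 4], [4, -8, 2, 4], [2, -2, -4, -4]].
There the 3×3 minor on rows k ∈ {0, 1, 2}, columns (i,j) ∈ {(0,0), (0,1), (1,0)} is det [[0, 2, 0], [4, -8, 2], [2, -2, -4]] = 40 ≠ 0, so this unfolding has rank ≥ 3; CP rank is at least every unfolding rank, so rank(T) ≥ 3.
In particular rank(T) ≥ 3 > 1, so T is not rank-1.

No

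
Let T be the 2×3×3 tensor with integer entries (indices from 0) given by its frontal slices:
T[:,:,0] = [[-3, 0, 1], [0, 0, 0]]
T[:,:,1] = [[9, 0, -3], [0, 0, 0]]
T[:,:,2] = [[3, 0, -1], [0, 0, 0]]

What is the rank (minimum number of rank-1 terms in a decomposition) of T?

1

Lower bound: T ≠ 0 (e.g. T[0,0,0] = -3), so rank(T) ≥ 1.
Upper bound: if T = a ⊗ b ⊗ c then every fibre of T is a multiple of the corresponding factor, so read the factors off the fibres through the nonzero entry T[0,0,0] = -3.
The mode-1 fibre T[:,0,0] = [-3, 0] gives a = [1, 0] (primitive direction); the mode-2 fibre T[0,:,0] = [-3, 0, 1] gives b = [3, 0, -1]; then c[k] = T[0,0,k] / (a[0]·b[0]) = [-3, 9, 3] / 3 = [-1, 3, 1].
Expanding [1, 0] ⊗ [3, 0, -1] ⊗ [-1, 3, 1] reproduces all 18 entries of T, so T = [1, 0] ⊗ [3, 0, -1] ⊗ [-1, 3, 1] and rank(T) ≤ 1.
These bounds meet, so rank(T) = 1.
Check entry T[1,0,0] = 0: (0)·(3)·(-1) = 0.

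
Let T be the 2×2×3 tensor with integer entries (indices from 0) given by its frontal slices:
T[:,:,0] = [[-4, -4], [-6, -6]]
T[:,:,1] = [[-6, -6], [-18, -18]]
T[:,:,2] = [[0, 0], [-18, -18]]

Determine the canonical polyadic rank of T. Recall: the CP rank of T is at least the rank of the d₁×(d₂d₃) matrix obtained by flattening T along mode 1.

Lower bound: the mode-3 unfolding of T (rows indexed by k, columns by (i,j) = (0,0), (0,1), (1,0), (1,1)) is [[-4, -4, -6, -6], [-6, -6, -18, -18], [0, 0, -18, -18]].
There the 2×2 minor on rows k ∈ {0, 1}, columns (i,j) ∈ {(0,0), (1,0)} is det [[-4, -6], [-6, -18]] = 36 ≠ 0, so this unfolding has rank ≥ 2; CP rank is at least every unfolding rank, so rank(T) ≥ 2. (Unfolding ranks only ever bound the CP rank from below — rank(T) can be strictly larger than all of them — so the matching upper bound has to come from an explicit 2-term decomposition.)
Upper bound — finding two terms. Every mode-2 slice of T is a multiple of one matrix: T[:,j,:] = b[j]·M with b = [1, 1] and M = [[-4, -6, 0], [-6, -18, -18]] (rows indexed by i, columns by k). So it suffices to write M as a sum of two rank-1 matrices.
Splitting M by its rows (i = 0, 1), M = [1, 0][-4, -6, 0]ᵀ + [0, 1][-6, -18, -18]ᵀ.
Hence T = [1, 0] ⊗ [1, 1] ⊗ [-4, -6, 0] + [0, 1] ⊗ [1, 1] ⊗ [-6, -18, -18], so rank(T) ≤ 2.
These bounds meet, so rank(T) = 2.

2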